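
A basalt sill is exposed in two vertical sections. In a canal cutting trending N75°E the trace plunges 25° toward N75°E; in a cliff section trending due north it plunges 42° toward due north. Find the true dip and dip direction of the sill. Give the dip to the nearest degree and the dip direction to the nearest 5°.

true dip 43°, dip direction 015°

Each apparent-dip line lies in the plane. As unit vectors (x east, y north, z up), v₁ plunges 25°→N75°E and v₂ plunges 42°→due north.
Cross product v₁ × v₂ gives the pole to the plane: n ∝ (0.157, 0.586, 0.651).
True dip = arccos(n_z / |n|) = arccos(0.7315) = 43.0°.
The horizontal component of n points toward azimuth atan2(n_x, n_y) = 15°, the dip direction.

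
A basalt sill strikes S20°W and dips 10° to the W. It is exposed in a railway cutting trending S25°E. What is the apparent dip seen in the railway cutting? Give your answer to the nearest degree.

The strike is S20°W and the section trends S25°E; the acute angle between them is β = 45°.
tan α = tan 10° × sin 45° = 0.1763 × 0.7071 = 0.1247
α = arctan(0.1247) = 7.11°

7°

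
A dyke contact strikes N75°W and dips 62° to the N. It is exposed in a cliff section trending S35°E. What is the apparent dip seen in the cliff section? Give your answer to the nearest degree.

50°

The strike is N75°W and the section trends S35°E; the acute angle between them is β = 40°.
tan α = tan 62° × sin 40° = 1.8807 × 0.6428 = 1.2089
apparent dip = arctan 1.2089 = 50.40°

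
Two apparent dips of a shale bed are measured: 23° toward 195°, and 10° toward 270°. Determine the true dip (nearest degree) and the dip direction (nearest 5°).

true dip 23°, dip direction 205°

Each apparent-dip line lies in the plane. As unit vectors (x east, y north, z up), v₁ plunges 23°→195° and v₂ plunges 10°→270°.
Cross product v₁ × v₂ gives the pole to the plane: n ∝ (-0.154, -0.343, 0.876).
tan δ = √(n_x²+n_y²)/n_z = 0.377/0.876, so δ = 23.3°.
The horizontal component of n points toward azimuth atan2(n_x, n_y) = 204°, the dip direction.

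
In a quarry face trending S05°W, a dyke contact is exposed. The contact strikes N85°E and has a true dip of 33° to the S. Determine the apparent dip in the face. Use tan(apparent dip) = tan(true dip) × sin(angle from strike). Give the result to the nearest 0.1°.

Angle between strike (N85°E) and section (S05°W): β = 80°.
tan(apparent dip) = tan 33° · sin 80° = 0.6395
α = arctan(0.6395) = 32.60°

32.6°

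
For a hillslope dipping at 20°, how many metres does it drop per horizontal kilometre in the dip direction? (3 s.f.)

drop per km = 1000 × tan 20° = 1000 × 0.3640

364 m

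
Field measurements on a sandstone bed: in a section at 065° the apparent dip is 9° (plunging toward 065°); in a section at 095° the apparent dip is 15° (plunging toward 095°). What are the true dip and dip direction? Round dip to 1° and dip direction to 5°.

true dip 17°, dip direction 125°

Represent each trace as a vector plunging at its apparent dip toward its trend (east-north-up frame): v₁ = (0.895, 0.417, -0.156), v₂ = (0.962, -0.084, -0.259).
n = v₁ × v₂ = (0.121, -0.081, 0.477) (taken with n_z > 0).
tan δ = √(n_x²+n_y²)/n_z = 0.146/0.477, so δ = 17.0°.
The horizontal component of n points toward azimuth atan2(n_x, n_y) = 124°, the dip direction.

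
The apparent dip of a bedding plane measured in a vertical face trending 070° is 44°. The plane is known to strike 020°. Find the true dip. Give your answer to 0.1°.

The section is 50° from the strike.
tan(true dip) = tan 44° / sin 50° = 1.2606
true dip = arctan 1.2606 = 51.58°

51.6°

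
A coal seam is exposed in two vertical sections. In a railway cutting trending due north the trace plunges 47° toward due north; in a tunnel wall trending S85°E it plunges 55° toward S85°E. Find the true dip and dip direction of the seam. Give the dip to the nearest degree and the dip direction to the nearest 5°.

true dip 62°, dip direction 055°

The two traces are lines in the plane: v₁ = (sin 0°·cos 47°, cos 0°·cos 47°, −sin 47°), v₂ = (sin 95°·cos 55°, cos 95°·cos 55°, −sin 55°).
Cross product v₁ × v₂ gives the pole to the plane: n ∝ (0.595, 0.418, 0.390).
tan δ = √(n_x²+n_y²)/n_z = 0.727/0.390, so δ = 61.8°.
Dip direction = atan2(0.595, 0.418) = 55° (azimuth of n's horizontal projection).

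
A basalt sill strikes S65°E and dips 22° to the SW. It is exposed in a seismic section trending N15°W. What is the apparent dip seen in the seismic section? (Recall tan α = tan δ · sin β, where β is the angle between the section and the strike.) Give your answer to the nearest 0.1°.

The section lies 50° from the strike.
tan(apparent dip) = tan 22° · sin 50° = 0.3095
α = arctan(0.3095) = 17.20°

17.2°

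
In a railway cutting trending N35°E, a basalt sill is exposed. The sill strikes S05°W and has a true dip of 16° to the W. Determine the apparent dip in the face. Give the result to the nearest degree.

8°

The strike is S05°W and the section trends N35°E; the acute angle between them is β = 30°.
tan(apparent dip) = tan 16° · sin 30° = 0.1434
α = arctan(0.1434) = 8.16°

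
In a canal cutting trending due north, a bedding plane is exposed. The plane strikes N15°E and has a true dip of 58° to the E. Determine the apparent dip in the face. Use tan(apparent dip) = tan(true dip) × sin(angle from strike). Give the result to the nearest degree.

22°

Angle between strike (N15°E) and section (due north): β = 15°.
tan(apparent dip) = tan 58° · sin 15° = 0.4142
α = arctan(0.4142) = 22.50°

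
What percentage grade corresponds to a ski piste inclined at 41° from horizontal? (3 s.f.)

86.9%

grade % = 100 × tan 41° = 100 × 0.8693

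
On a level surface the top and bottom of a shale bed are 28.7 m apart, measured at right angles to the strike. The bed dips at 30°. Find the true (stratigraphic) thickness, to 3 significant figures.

14.3 m

True thickness t = w · sin(dip) = 28.7 × sin 30°
t = 28.7 × 0.5000 = 14.350 m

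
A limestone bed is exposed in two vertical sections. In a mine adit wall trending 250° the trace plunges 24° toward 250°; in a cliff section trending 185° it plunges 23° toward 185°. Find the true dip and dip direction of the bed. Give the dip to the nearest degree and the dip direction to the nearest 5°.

true dip 27°, dip direction 220°

Represent each trace as a vector plunging at its apparent dip toward its trend (east-north-up frame): v₁ = (-0.858, -0.312, -0.407), v₂ = (-0.080, -0.917, -0.391).
n = v₁ × v₂ = (-0.251, -0.303, 0.762) (taken with n_z > 0).
tan δ = √(n_x²+n_y²)/n_z = 0.393/0.762, so δ = 27.3°.
Dip direction = azimuth of (n_x, n_y) = atan2(-0.251, -0.303) = 220°.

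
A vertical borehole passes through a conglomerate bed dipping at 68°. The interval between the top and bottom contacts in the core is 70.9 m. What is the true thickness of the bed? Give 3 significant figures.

True thickness t = h · cos(dip) = 70.9 × cos 68°
t = 70.9 × 0.3746 = 26.560 m

26.6 m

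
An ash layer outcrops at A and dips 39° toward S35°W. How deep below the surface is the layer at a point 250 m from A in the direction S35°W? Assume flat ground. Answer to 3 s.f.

202 m

The hole is directly down-dip from the outcrop, so the down-dip offset is 250 m.
Depth = down-dip offset × tan(dip) = 250.00 × tan 39° = 250.00 × 0.8098
Depth = 202.45 m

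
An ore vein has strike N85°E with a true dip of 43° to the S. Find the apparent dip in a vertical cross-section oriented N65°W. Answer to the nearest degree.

25°

Angle between strike (N85°E) and section (N65°W): β = 30°.
tan α = tan 43° × sin 30° = 0.9325 × 0.5000 = 0.4663
apparent dip = arctan 0.4663 = 25.00°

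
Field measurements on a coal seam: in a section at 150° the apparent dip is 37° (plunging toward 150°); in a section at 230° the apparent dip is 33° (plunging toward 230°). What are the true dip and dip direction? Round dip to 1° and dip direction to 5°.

true dip 43°, dip direction 185°

The two traces are lines in the plane: v₁ = (sin 150°·cos 37°, cos 150°·cos 37°, −sin 37°), v₂ = (sin 230°·cos 33°, cos 230°·cos 33°, −sin 33°).
Cross product v₁ × v₂ gives the pole to the plane: n ∝ (-0.052, -0.604, 0.660).
tan δ = √(n_x²+n_y²)/n_z = 0.606/0.660, so δ = 42.6°.
Dip direction = atan2(-0.052, -0.604) = 185° (azimuth of n's horizontal projection).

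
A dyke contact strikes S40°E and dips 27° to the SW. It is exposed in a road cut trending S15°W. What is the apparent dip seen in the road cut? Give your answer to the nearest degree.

The section lies 55° from the strike.
tan(apparent dip) = tan 27° · sin 55° = 0.4174
apparent dip = arctan 0.4174 = 22.65°

23°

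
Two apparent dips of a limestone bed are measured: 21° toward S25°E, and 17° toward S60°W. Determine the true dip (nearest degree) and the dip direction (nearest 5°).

true dip 25°, dip direction 190°

Represent each trace as a vector plunging at its apparent dip toward its trend (east-north-up frame): v₁ = (0.395, -0.846, -0.358), v₂ = (-0.828, -0.478, -0.292).
Cross product v₁ × v₂ gives the pole to the plane: n ∝ (-0.076, -0.412, 0.889).
tan δ = √(n_x²+n_y²)/n_z = 0.419/0.889, so δ = 25.2°.
Dip direction = azimuth of (n_x, n_y) = atan2(-0.076, -0.412) = 190°.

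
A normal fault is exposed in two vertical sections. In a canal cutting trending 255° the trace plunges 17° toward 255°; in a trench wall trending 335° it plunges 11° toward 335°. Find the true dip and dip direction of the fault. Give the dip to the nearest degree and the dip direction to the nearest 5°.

Each apparent-dip line lies in the plane. As unit vectors (x east, y north, z up), v₁ plunges 17°→255° and v₂ plunges 11°→335°.
n = v₁ × v₂ = (-0.307, 0.055, 0.924) (taken with n_z > 0).
tan δ = √(n_x²+n_y²)/n_z = 0.312/0.924, so δ = 18.7°.
Dip direction = azimuth of (n_x, n_y) = atan2(-0.307, 0.055) = 280°.

true dip 19°, dip direction 280°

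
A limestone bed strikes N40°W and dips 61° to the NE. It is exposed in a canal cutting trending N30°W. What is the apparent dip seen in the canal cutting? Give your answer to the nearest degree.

17°

The section lies 10° from the strike.
tan α = tan 61° × sin 10° = 1.8040 × 0.1736 = 0.3133
apparent dip = arctan 0.3133 = 17.39°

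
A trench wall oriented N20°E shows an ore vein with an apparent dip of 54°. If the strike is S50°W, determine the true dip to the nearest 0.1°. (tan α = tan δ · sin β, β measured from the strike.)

The section is 30° from the strike.
tan δ = tan α / sin β = tan 54° / sin 30° = 1.3764 / 0.5000 = 2.7528
true dip = arctan 2.7528 = 70.04°

70.0°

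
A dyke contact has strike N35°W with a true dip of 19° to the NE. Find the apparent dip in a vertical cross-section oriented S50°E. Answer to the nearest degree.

The section lies 15° from the strike.
tan α = tan 19° × sin 15° = 0.3443 × 0.2588 = 0.0891
α = arctan(0.0891) = 5.09°

5°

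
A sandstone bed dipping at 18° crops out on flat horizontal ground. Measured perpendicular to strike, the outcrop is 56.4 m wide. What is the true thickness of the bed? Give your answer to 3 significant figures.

17.4 m

True thickness t = w · sin(dip) = 56.4 × sin 18°
t = 56.4 × 0.3090 = 17.429 m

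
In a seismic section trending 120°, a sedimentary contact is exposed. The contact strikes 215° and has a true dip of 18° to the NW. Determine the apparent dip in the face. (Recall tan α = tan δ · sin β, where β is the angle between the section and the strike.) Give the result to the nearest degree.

The strike is 215° and the section trends 120°; the acute angle between them is β = 85°.
tan(apparent dip) = tan 18° · sin 85° = 0.3237
apparent dip = arctan 0.3237 = 17.94°

18°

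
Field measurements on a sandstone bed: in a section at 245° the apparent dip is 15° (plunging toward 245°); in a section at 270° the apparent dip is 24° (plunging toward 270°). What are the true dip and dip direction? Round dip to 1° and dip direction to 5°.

true dip 29°, dip direction 305°

The two traces are lines in the plane: v₁ = (sin 245°·cos 15°, cos 245°·cos 15°, −sin 15°), v₂ = (sin 270°·cos 24°, cos 270°·cos 24°, −sin 24°).
n = v₁ × v₂ = (-0.166, 0.120, 0.373) (taken with n_z > 0).
Dip δ = arctan(|n_h|/n_z) = arctan(0.205/0.373) = 28.8°.
The horizontal component of n points toward azimuth atan2(n_x, n_y) = 306°, the dip direction.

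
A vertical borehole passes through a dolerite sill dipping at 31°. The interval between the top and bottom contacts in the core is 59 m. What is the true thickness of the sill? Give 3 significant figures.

50.6 m

True thickness t = h · cos(dip) = 59 × cos 31°
t = 59 × 0.8572 = 50.573 m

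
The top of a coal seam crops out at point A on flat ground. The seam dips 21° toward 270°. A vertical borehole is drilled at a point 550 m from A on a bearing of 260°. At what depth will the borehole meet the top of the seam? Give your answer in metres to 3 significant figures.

208 m

The hole lies 10° from the dip direction, so the down-dip offset is 550 × cos 10° = 541.64 m.
Depth = down-dip offset × tan(dip) = 541.64 × tan 21° = 541.64 × 0.3839
Depth = 207.92 m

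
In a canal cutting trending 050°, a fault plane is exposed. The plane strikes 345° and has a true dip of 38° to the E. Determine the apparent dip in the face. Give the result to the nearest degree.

The section lies 65° from the strike.
tan α = tan 38° × sin 65° = 0.7813 × 0.9063 = 0.7081
α = arctan(0.7081) = 35.30°

35°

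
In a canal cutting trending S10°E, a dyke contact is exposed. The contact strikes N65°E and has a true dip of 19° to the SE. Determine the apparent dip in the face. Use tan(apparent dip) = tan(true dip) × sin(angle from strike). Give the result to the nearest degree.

Angle between strike (N65°E) and section (S10°E): β = 75°.
tan α = tan 19° × sin 75° = 0.3443 × 0.9659 = 0.3326
α = arctan(0.3326) = 18.40°

18°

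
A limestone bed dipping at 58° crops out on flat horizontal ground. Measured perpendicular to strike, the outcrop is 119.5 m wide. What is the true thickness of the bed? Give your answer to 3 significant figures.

True thickness t = w · sin(dip) = 119.5 × sin 58°
t = 119.5 × 0.8480 = 101.342 m

101 m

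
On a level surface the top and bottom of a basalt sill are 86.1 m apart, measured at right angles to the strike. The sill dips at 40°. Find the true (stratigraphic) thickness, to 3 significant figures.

True thickness t = w · sin(dip) = 86.1 × sin 40°
t = 86.1 × 0.6428 = 55.344 m

55.3 m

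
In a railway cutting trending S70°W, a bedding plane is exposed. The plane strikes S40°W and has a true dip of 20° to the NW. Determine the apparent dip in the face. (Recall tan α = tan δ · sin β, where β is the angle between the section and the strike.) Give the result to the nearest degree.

10°

The strike is S40°W and the section trends S70°W; the acute angle between them is β = 30°.
tan(apparent dip) = tan 20° · sin 30° = 0.1820
α = arctan(0.1820) = 10.31°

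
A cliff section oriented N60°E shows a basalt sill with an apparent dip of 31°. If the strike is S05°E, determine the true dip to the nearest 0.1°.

The section is 65° from the strike.
tan δ = tan α / sin β = tan 31° / sin 65° = 0.6009 / 0.9063 = 0.6630
true dip = arctan 0.6630 = 33.54°

33.5°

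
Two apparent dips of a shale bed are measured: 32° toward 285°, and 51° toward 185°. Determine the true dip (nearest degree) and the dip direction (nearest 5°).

Represent each trace as a vector plunging at its apparent dip toward its trend (east-north-up frame): v₁ = (-0.819, 0.219, -0.530), v₂ = (-0.055, -0.627, -0.777).
Cross product v₁ × v₂ gives the pole to the plane: n ∝ (-0.503, -0.608, 0.526).
True dip = arccos(n_z / |n|) = arccos(0.5546) = 56.3°.
Dip direction = atan2(-0.503, -0.608) = 220° (azimuth of n's horizontal projection).

true dip 56°, dip direction 220°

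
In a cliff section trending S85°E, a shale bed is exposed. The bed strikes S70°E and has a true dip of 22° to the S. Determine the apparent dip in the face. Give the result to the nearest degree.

The section lies 15° from the strike.
tan α = tan 22° × sin 15° = 0.4040 × 0.2588 = 0.1046
apparent dip = arctan 0.1046 = 5.97°

6°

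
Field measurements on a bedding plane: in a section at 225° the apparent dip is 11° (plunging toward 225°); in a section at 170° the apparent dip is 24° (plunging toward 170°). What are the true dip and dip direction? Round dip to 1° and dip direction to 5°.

Represent each trace as a vector plunging at its apparent dip toward its trend (east-north-up frame): v₁ = (-0.694, -0.694, -0.191), v₂ = (0.159, -0.900, -0.407).
Cross product v₁ × v₂ gives the pole to the plane: n ∝ (0.111, -0.313, 0.735).
tan δ = √(n_x²+n_y²)/n_z = 0.332/0.735, so δ = 24.3°.
The horizontal component of n points toward azimuth atan2(n_x, n_y) = 161°, the dip direction.

true dip 24°, dip direction 160°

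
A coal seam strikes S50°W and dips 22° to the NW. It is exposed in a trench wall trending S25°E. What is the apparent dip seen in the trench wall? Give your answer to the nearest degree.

21°

The strike is S50°W and the section trends S25°E; the acute angle between them is β = 75°.
tan(apparent dip) = tan 22° · sin 75° = 0.3903
α = arctan(0.3903) = 21.32°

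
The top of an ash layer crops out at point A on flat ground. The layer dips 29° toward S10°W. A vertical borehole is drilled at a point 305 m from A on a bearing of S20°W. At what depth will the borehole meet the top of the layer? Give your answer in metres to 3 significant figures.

The hole lies 10° from the dip direction, so the down-dip offset is 305 × cos 10° = 300.37 m.
Depth = down-dip offset × tan(dip) = 300.37 × tan 29° = 300.37 × 0.5543
Depth = 166.50 m

166 m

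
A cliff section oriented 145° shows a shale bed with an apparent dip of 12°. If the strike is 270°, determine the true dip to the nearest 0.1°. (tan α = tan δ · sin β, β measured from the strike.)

14.5°

The section is 55° from the strike.
tan(true dip) = tan 12° / sin 55° = 0.2595
δ = arctan(0.2595) = 14.55°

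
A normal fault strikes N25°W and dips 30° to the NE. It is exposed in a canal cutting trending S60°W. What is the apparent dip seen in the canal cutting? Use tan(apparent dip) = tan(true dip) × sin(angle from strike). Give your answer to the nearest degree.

30°

Angle between strike (N25°W) and section (S60°W): β = 85°.
tan(apparent dip) = tan 30° · sin 85° = 0.5752
apparent dip = arctan 0.5752 = 29.91°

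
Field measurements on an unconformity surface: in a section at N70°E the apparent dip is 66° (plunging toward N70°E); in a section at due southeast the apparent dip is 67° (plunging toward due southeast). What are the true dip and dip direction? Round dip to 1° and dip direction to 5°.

Each apparent-dip line lies in the plane. As unit vectors (x east, y north, z up), v₁ plunges 66°→N70°E and v₂ plunges 67°→due southeast.
n = v₁ × v₂ = (0.380, -0.099, 0.144) (taken with n_z > 0).
True dip = arccos(n_z / |n|) = arccos(0.3439) = 69.9°.
The horizontal component of n points toward azimuth atan2(n_x, n_y) = 105°, the dip direction.

true dip 70°, dip direction 105°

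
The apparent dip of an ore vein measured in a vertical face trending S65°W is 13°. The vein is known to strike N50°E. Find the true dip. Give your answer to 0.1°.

The section is 15° from the strike.
tan(true dip) = tan 13° / sin 15° = 0.8920
δ = arctan(0.8920) = 41.73°

41.7°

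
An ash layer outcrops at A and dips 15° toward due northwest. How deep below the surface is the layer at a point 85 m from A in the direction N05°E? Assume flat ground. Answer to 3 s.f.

The hole lies 50° from the dip direction, so the down-dip offset is 85 × cos 50° = 54.64 m.
Depth = down-dip offset × tan(dip) = 54.64 × tan 15° = 54.64 × 0.2679
Depth = 14.64 m

14.6 m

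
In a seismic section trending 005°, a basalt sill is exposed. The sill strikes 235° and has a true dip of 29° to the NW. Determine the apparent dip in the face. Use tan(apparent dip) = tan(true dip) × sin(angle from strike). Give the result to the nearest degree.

23°

Angle between strike (235°) and section (005°): β = 50°.
tan(apparent dip) = tan 29° · sin 50° = 0.4246
apparent dip = arctan 0.4246 = 23.01°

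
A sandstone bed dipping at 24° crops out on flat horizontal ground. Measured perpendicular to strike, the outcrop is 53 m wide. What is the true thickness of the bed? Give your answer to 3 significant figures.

21.6 m

True thickness t = w · sin(dip) = 53 × sin 24°
t = 53 × 0.4067 = 21.557 m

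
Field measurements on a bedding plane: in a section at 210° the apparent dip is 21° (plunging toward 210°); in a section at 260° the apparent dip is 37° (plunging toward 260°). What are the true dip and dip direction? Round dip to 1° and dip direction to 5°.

The two traces are lines in the plane: v₁ = (sin 210°·cos 21°, cos 210°·cos 21°, −sin 21°), v₂ = (sin 260°·cos 37°, cos 260°·cos 37°, −sin 37°).
n = v₁ × v₂ = (-0.437, -0.001, 0.571) (taken with n_z > 0).
tan δ = √(n_x²+n_y²)/n_z = 0.437/0.571, so δ = 37.4°.
Dip direction = azimuth of (n_x, n_y) = atan2(-0.437, -0.001) = 270°.

true dip 37°, dip direction 270°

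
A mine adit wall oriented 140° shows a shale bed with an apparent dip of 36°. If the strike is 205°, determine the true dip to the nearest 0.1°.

38.7°

The section is 65° from the strike.
tan(true dip) = tan 36° / sin 65° = 0.8017
δ = arctan(0.8017) = 38.72°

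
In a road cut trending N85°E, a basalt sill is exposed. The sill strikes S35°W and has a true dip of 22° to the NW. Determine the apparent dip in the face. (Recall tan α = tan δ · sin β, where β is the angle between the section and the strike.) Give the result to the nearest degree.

The strike is S35°W and the section trends N85°E; the acute angle between them is β = 50°.
tan α = tan 22° × sin 50° = 0.4040 × 0.7660 = 0.3095
apparent dip = arctan 0.3095 = 17.20°

17°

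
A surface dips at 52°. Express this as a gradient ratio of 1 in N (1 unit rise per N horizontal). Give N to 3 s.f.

1 : N means tan θ = 1/N, so N = 1/tan 52° = 1/1.2799

1 in 0.781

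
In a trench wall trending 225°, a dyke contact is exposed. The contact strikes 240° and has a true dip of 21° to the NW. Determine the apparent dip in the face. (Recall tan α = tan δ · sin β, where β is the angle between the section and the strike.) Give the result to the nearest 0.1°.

5.7°

The section lies 15° from the strike.
tan α = tan 21° × sin 15° = 0.3839 × 0.2588 = 0.0994
α = arctan(0.0994) = 5.67°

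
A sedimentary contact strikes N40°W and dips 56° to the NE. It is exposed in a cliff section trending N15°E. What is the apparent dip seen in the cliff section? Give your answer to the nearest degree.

The strike is N40°W and the section trends N15°E; the acute angle between them is β = 55°.
tan(apparent dip) = tan 56° · sin 55° = 1.2144
α = arctan(1.2144) = 50.53°

51°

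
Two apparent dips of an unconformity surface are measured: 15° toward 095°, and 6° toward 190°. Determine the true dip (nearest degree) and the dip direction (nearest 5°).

true dip 17°, dip direction 120°

Represent each trace as a vector plunging at its apparent dip toward its trend (east-north-up frame): v₁ = (0.962, -0.084, -0.259), v₂ = (-0.173, -0.979, -0.105).
n = v₁ × v₂ = (0.245, -0.145, 0.957) (taken with n_z > 0).
tan δ = √(n_x²+n_y²)/n_z = 0.285/0.957, so δ = 16.6°.
The horizontal component of n points toward azimuth atan2(n_x, n_y) = 121°, the dip direction.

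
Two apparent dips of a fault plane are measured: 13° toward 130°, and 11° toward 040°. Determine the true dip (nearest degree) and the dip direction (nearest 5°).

true dip 17°, dip direction 090°

Represent each trace as a vector plunging at its apparent dip toward its trend (east-north-up frame): v₁ = (0.746, -0.626, -0.225), v₂ = (0.631, 0.752, -0.191).
The plane normal is n = v₁ × v₂ ∝ (0.289, 0.000, 0.956).
Dip δ = arctan(|n_h|/n_z) = arctan(0.289/0.956) = 16.8°.
Dip direction = azimuth of (n_x, n_y) = atan2(0.289, 0.000) = 90°.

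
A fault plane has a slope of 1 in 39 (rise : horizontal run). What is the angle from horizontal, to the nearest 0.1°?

tan θ = 1/39 = 0.0256
θ = arctan(0.0256) = 1.47°

1.5°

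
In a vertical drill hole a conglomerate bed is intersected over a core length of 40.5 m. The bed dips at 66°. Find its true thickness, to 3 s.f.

16.5 m

True thickness t = h · cos(dip) = 40.5 × cos 66°
t = 40.5 × 0.4067 = 16.473 m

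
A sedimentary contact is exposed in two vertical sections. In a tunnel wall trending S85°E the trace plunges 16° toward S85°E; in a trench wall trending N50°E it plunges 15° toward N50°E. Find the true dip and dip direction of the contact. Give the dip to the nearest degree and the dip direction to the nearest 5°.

true dip 17°, dip direction 075°

Each apparent-dip line lies in the plane. As unit vectors (x east, y north, z up), v₁ plunges 16°→S85°E and v₂ plunges 15°→N50°E.
n = v₁ × v₂ = (0.193, 0.044, 0.657) (taken with n_z > 0).
True dip = arccos(n_z / |n|) = arccos(0.9575) = 16.8°.
Dip direction = atan2(0.193, 0.044) = 77° (azimuth of n's horizontal projection).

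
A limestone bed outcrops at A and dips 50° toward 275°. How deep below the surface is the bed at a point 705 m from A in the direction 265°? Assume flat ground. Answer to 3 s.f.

827 m

The hole lies 10° from the dip direction, so the down-dip offset is 705 × cos 10° = 694.29 m.
Depth = down-dip offset × tan(dip) = 694.29 × tan 50° = 694.29 × 1.1918
Depth = 827.42 m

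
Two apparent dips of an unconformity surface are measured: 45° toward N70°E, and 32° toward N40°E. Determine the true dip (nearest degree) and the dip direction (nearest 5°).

The two traces are lines in the plane: v₁ = (sin 70°·cos 45°, cos 70°·cos 45°, −sin 45°), v₂ = (sin 40°·cos 32°, cos 40°·cos 32°, −sin 32°).
The plane normal is n = v₁ × v₂ ∝ (0.331, -0.033, 0.300).
tan δ = √(n_x²+n_y²)/n_z = 0.333/0.300, so δ = 48.0°.
The horizontal component of n points toward azimuth atan2(n_x, n_y) = 96°, the dip direction.

true dip 48°, dip direction 095°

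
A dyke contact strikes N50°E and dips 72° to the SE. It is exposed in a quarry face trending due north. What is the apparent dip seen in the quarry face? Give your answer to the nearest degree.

The strike is N50°E and the section trends due north; the acute angle between them is β = 50°.
tan α = tan 72° × sin 50° = 3.0777 × 0.7660 = 2.3576
apparent dip = arctan 2.3576 = 67.02°

67°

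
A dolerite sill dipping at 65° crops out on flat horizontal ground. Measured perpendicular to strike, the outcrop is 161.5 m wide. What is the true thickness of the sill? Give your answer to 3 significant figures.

146 m

True thickness t = w · sin(dip) = 161.5 × sin 65°
t = 161.5 × 0.9063 = 146.369 m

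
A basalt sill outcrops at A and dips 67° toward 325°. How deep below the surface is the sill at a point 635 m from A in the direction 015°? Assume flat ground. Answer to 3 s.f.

962 m

The hole lies 50° from the dip direction, so the down-dip offset is 635 × cos 50° = 408.17 m.
Depth = down-dip offset × tan(dip) = 408.17 × tan 67° = 408.17 × 2.3559
Depth = 961.59 m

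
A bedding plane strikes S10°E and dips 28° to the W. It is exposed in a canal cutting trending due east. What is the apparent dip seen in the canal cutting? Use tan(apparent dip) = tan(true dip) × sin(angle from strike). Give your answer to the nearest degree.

28°

The strike is S10°E and the section trends due east; the acute angle between them is β = 80°.
tan(apparent dip) = tan 28° · sin 80° = 0.5236
apparent dip = arctan 0.5236 = 27.64°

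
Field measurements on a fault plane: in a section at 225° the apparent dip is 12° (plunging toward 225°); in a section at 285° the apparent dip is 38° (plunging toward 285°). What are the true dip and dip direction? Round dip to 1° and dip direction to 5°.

true dip 39°, dip direction 300°

Represent each trace as a vector plunging at its apparent dip toward its trend (east-north-up frame): v₁ = (-0.692, -0.692, -0.208), v₂ = (-0.761, 0.204, -0.616).
Cross product v₁ × v₂ gives the pole to the plane: n ∝ (-0.468, 0.268, 0.668).
tan δ = √(n_x²+n_y²)/n_z = 0.539/0.668, so δ = 38.9°.
The horizontal component of n points toward azimuth atan2(n_x, n_y) = 300°, the dip direction.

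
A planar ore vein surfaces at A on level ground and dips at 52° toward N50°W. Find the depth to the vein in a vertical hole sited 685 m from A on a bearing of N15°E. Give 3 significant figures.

371 m

The hole lies 65° from the dip direction, so the down-dip offset is 685 × cos 65° = 289.49 m.
Depth = down-dip offset × tan(dip) = 289.49 × tan 52° = 289.49 × 1.2799
Depth = 370.53 m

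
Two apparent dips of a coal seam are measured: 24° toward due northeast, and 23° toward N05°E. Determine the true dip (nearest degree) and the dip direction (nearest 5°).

true dip 25°, dip direction 030°

Each apparent-dip line lies in the plane. As unit vectors (x east, y north, z up), v₁ plunges 24°→due northeast and v₂ plunges 23°→N05°E.
The plane normal is n = v₁ × v₂ ∝ (0.121, 0.220, 0.541).
tan δ = √(n_x²+n_y²)/n_z = 0.251/0.541, so δ = 24.9°.
Dip direction = atan2(0.121, 0.220) = 29° (azimuth of n's horizontal projection).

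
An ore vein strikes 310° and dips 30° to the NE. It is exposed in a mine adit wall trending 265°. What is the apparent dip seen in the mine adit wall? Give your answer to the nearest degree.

Angle between strike (310°) and section (265°): β = 45°.
tan(apparent dip) = tan 30° · sin 45° = 0.4082
α = arctan(0.4082) = 22.21°

22°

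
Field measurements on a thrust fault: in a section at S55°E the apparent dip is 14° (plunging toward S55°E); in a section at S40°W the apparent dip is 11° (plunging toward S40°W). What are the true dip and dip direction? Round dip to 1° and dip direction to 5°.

true dip 18°, dip direction 165°

The two traces are lines in the plane: v₁ = (sin 125°·cos 14°, cos 125°·cos 14°, −sin 14°), v₂ = (sin 220°·cos 11°, cos 220°·cos 11°, −sin 11°).
n = v₁ × v₂ = (0.076, -0.304, 0.949) (taken with n_z > 0).
Dip δ = arctan(|n_h|/n_z) = arctan(0.314/0.949) = 18.3°.
Dip direction = atan2(0.076, -0.304) = 166° (azimuth of n's horizontal projection).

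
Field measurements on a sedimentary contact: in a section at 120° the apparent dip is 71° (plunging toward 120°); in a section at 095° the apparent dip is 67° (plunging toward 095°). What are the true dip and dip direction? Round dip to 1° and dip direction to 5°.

true dip 71°, dip direction 135°

Represent each trace as a vector plunging at its apparent dip toward its trend (east-north-up frame): v₁ = (0.282, -0.163, -0.946), v₂ = (0.389, -0.034, -0.921).
n = v₁ × v₂ = (0.118, -0.109, 0.054) (taken with n_z > 0).
tan δ = √(n_x²+n_y²)/n_z = 0.160/0.054, so δ = 71.4°.
Dip direction = azimuth of (n_x, n_y) = atan2(0.118, -0.109) = 133°.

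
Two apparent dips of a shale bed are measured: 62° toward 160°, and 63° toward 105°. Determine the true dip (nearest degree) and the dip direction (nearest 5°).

Represent each trace as a vector plunging at its apparent dip toward its trend (east-north-up frame): v₁ = (0.161, -0.441, -0.883), v₂ = (0.439, -0.118, -0.891).
Cross product v₁ × v₂ gives the pole to the plane: n ∝ (0.289, -0.244, 0.175).
True dip = arccos(n_z / |n|) = arccos(0.4188) = 65.2°.
Dip direction = atan2(0.289, -0.244) = 130° (azimuth of n's horizontal projection).

true dip 65°, dip direction 130°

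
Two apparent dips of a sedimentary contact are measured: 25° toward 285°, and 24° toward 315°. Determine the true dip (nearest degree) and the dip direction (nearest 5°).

Represent each trace as a vector plunging at its apparent dip toward its trend (east-north-up frame): v₁ = (-0.875, 0.235, -0.423), v₂ = (-0.646, 0.646, -0.407).
Cross product v₁ × v₂ gives the pole to the plane: n ∝ (-0.178, 0.083, 0.414).
True dip = arccos(n_z / |n|) = arccos(0.9038) = 25.3°.
The horizontal component of n points toward azimuth atan2(n_x, n_y) = 295°, the dip direction.

true dip 25°, dip direction 295°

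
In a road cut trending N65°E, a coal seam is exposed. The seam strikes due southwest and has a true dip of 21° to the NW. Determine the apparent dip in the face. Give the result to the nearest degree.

The section lies 20° from the strike.
tan(apparent dip) = tan 21° · sin 20° = 0.1313
apparent dip = arctan 0.1313 = 7.48°

7°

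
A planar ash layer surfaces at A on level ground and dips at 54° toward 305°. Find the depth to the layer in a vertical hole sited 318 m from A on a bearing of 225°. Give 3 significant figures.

The hole lies 80° from the dip direction, so the down-dip offset is 318 × cos 80° = 55.22 m.
Depth = down-dip offset × tan(dip) = 55.22 × tan 54° = 55.22 × 1.3764
Depth = 76.00 m

76.0 m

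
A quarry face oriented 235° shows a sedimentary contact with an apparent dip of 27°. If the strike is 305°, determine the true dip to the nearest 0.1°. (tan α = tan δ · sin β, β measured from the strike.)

28.5°

β = acute angle between strike 305° and section 235° = 70°.
tan(true dip) = tan 27° / sin 70° = 0.5422
true dip = arctan 0.5422 = 28.47°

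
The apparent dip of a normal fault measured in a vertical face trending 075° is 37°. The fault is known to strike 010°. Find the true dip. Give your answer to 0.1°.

β = acute angle between strike 010° and section 075° = 65°.
tan δ = tan α / sin β = tan 37° / sin 65° = 0.7536 / 0.9063 = 0.8315
δ = arctan(0.8315) = 39.74°

39.7°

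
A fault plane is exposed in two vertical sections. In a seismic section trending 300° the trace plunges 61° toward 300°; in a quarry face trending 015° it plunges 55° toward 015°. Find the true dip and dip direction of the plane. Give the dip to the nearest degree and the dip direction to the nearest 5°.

true dip 64°, dip direction 330°

Each apparent-dip line lies in the plane. As unit vectors (x east, y north, z up), v₁ plunges 61°→300° and v₂ plunges 55°→015°.
The plane normal is n = v₁ × v₂ ∝ (-0.286, 0.474, 0.269).
True dip = arccos(n_z / |n|) = arccos(0.4366) = 64.1°.
Dip direction = azimuth of (n_x, n_y) = atan2(-0.286, 0.474) = 329°.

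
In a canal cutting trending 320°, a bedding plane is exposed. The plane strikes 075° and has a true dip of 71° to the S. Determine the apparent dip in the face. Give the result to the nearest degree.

69°

The section lies 65° from the strike.
tan(apparent dip) = tan 71° · sin 65° = 2.6321
α = arctan(2.6321) = 69.20°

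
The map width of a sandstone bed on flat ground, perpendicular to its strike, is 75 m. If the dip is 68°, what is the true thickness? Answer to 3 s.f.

69.5 m

True thickness t = w · sin(dip) = 75 × sin 68°
t = 75 × 0.9272 = 69.539 m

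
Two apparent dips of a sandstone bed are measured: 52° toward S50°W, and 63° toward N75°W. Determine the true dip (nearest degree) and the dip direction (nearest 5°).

true dip 63°, dip direction 280°

Represent each trace as a vector plunging at its apparent dip toward its trend (east-north-up frame): v₁ = (-0.472, -0.396, -0.788), v₂ = (-0.439, 0.118, -0.891).
Cross product v₁ × v₂ gives the pole to the plane: n ∝ (-0.445, 0.075, 0.229).
Dip δ = arctan(|n_h|/n_z) = arctan(0.451/0.229) = 63.1°.
The horizontal component of n points toward azimuth atan2(n_x, n_y) = 280°, the dip direction.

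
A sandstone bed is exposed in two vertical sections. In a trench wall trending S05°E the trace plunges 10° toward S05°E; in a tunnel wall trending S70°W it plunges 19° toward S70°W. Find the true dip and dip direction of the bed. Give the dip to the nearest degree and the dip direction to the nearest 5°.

Each apparent-dip line lies in the plane. As unit vectors (x east, y north, z up), v₁ plunges 10°→S05°E and v₂ plunges 19°→S70°W.
Cross product v₁ × v₂ gives the pole to the plane: n ∝ (-0.263, -0.182, 0.899).
Dip δ = arctan(|n_h|/n_z) = arctan(0.320/0.899) = 19.6°.
Dip direction = azimuth of (n_x, n_y) = atan2(-0.263, -0.182) = 235°.

true dip 20°, dip direction 235°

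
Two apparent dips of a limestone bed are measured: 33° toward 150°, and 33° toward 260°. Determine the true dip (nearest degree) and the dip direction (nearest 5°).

Each apparent-dip line lies in the plane. As unit vectors (x east, y north, z up), v₁ plunges 33°→150° and v₂ plunges 33°→260°.
Cross product v₁ × v₂ gives the pole to the plane: n ∝ (-0.316, -0.678, 0.661).
Dip δ = arctan(|n_h|/n_z) = arctan(0.748/0.661) = 48.5°.
Dip direction = atan2(-0.316, -0.678) = 205° (azimuth of n's horizontal projection).

true dip 49°, dip direction 205°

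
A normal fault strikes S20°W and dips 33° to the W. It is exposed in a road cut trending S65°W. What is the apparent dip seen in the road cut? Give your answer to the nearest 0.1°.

The strike is S20°W and the section trends S65°W; the acute angle between them is β = 45°.
tan(apparent dip) = tan 33° · sin 45° = 0.4592
apparent dip = arctan 0.4592 = 24.66°

24.7°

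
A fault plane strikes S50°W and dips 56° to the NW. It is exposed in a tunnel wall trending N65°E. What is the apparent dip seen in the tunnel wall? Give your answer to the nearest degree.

The strike is S50°W and the section trends N65°E; the acute angle between them is β = 15°.
tan(apparent dip) = tan 56° · sin 15° = 0.3837
α = arctan(0.3837) = 20.99°

21°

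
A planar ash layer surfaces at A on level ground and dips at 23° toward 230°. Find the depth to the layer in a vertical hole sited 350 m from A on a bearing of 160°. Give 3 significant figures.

The hole lies 70° from the dip direction, so the down-dip offset is 350 × cos 70° = 119.71 m.
Depth = down-dip offset × tan(dip) = 119.71 × tan 23° = 119.71 × 0.4245
Depth = 50.81 m

50.8 m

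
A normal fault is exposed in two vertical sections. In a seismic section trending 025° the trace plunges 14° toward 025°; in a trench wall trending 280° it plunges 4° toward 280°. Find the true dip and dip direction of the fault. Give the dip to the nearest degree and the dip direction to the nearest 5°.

true dip 16°, dip direction 355°

Represent each trace as a vector plunging at its apparent dip toward its trend (east-north-up frame): v₁ = (0.410, 0.879, -0.242), v₂ = (-0.982, 0.173, -0.070).
Cross product v₁ × v₂ gives the pole to the plane: n ∝ (-0.019, 0.266, 0.935).
tan δ = √(n_x²+n_y²)/n_z = 0.267/0.935, so δ = 15.9°.
Dip direction = azimuth of (n_x, n_y) = atan2(-0.019, 0.266) = 356°.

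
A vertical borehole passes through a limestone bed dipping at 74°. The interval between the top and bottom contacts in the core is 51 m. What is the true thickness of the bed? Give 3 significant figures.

True thickness t = h · cos(dip) = 51 × cos 74°
t = 51 × 0.2756 = 14.058 m

14.1 m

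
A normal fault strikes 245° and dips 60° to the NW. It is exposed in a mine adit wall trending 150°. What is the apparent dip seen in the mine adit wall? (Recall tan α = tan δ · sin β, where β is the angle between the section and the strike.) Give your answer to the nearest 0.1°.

59.9°

Angle between strike (245°) and section (150°): β = 85°.
tan α = tan 60° × sin 85° = 1.7321 × 0.9962 = 1.7255
α = arctan(1.7255) = 59.91°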